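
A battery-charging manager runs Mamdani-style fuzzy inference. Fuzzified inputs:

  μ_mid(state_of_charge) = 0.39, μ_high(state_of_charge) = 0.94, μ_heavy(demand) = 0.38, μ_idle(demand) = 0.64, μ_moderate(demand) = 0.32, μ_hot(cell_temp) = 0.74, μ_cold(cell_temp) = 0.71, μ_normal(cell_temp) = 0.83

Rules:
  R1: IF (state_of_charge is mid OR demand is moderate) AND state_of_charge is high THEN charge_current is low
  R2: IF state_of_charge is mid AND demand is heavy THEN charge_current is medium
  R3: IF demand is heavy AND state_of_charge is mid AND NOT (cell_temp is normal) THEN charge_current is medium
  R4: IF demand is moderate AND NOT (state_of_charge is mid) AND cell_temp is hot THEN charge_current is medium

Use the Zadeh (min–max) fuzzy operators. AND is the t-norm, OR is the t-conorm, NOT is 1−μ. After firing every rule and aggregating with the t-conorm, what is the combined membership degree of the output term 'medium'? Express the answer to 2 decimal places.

R1: (mid=0.39 OR moderate=0.32) = 0.39; AND[min(a, b)] with high=0.94 → w = 0.39
R2: mid=0.39, heavy=0.38; AND[min(a, b)] → w = 0.38
R3: heavy=0.38, mid=0.39, ¬normal=1−0.83=0.17; AND[min(a, b)] → w = 0.17
R4: moderate=0.32, ¬mid=1−0.39=0.61, hot=0.74; AND[min(a, b)] → w = 0.32
Rules with consequent 'medium': {R2, R3, R4} → strengths 0.38, 0.17, 0.32
Aggregate via t-conorm [max(a, b)]: 0.38

0.38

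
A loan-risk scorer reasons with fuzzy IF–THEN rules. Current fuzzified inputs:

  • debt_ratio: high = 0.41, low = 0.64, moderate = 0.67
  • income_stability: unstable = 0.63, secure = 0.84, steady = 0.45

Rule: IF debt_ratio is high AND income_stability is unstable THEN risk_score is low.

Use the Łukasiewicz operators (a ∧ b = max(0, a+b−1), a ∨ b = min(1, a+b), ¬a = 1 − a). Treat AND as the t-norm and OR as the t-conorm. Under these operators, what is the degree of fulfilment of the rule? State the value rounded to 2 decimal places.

firing strength: high=0.41, unstable=0.63; AND[max(0, a+b−1)] → w = 0.04

0.04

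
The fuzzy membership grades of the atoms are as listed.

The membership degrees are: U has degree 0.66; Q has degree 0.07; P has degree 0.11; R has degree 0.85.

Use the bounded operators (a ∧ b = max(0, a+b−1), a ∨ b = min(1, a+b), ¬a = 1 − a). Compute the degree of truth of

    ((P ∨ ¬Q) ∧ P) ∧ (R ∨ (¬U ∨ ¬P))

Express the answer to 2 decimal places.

0.11

¬Q = 1 − 0.07 = 0.93
P ∨ ¬Q = min(1, a+b) on (0.11, 0.93) = 1.00
(P ∨ ¬Q) ∧ P = max(0, a+b−1) on (1.00, 0.11) = 0.11
¬U = 1 − 0.66 = 0.34
¬P = 1 − 0.11 = 0.89
¬U ∨ ¬P = min(1, a+b) on (0.34, 0.89) = 1.00
R ∨ (¬U ∨ ¬P) = min(1, a+b) on (0.85, 1.00) = 1.00
((P ∨ ¬Q) ∧ P) ∧ (R ∨ (¬U ∨ ¬P)) = max(0, a+b−1) on (0.11, 1.00) = 0.11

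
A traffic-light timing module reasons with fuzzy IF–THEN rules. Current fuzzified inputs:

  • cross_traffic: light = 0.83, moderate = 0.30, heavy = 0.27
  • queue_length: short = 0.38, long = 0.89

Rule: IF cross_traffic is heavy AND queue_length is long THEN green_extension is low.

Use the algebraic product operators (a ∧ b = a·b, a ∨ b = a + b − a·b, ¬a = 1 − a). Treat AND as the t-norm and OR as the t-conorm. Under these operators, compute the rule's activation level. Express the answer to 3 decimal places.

0.240

firing strength: heavy=0.27, long=0.89; AND[a·b] → w = 0.2403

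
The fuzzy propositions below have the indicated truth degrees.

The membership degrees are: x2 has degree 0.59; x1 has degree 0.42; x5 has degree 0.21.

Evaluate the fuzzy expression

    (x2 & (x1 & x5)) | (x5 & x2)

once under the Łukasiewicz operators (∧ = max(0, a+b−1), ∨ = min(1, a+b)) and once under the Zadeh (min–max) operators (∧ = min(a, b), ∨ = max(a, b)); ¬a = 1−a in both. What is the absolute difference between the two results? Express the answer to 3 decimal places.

Under Łukasiewicz:
  x1 & x5 = max(0, a+b−1) on (0.42, 0.21) = 0.00
  x2 & (x1 & x5) = max(0, a+b−1) on (0.59, 0.00) = 0.00
  x5 & x2 = max(0, a+b−1) on (0.21, 0.59) = 0.00
  (x2 & (x1 & x5)) | (x5 & x2) = min(1, a+b) on (0.00, 0.00) = 0.00
  → value = 0.0000
Under Zadeh (min–max):
  x1 & x5 = min(a, b) on (0.42, 0.21) = 0.21
  x2 & (x1 & x5) = min(a, b) on (0.59, 0.21) = 0.21
  x5 & x2 = min(a, b) on (0.21, 0.59) = 0.21
  (x2 & (x1 & x5)) | (x5 & x2) = max(a, b) on (0.21, 0.21) = 0.21
  → value = 0.2100
|0.0000 − 0.2100| = 0.210

0.210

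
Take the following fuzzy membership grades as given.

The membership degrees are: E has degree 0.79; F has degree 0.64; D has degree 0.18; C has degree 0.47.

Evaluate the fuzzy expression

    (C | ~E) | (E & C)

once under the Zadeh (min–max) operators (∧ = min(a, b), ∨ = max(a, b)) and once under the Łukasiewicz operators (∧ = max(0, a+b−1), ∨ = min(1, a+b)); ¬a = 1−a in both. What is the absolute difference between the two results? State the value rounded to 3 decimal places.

Under Zadeh (min–max):
  ~E = 1 − 0.79 = 0.21
  C | ~E = max(a, b) on (0.47, 0.21) = 0.47
  E & C = min(a, b) on (0.79, 0.47) = 0.47
  (C | ~E) | (E & C) = max(a, b) on (0.47, 0.47) = 0.47
  → value = 0.4700
Under Łukasiewicz:
  ~E = 1 − 0.79 = 0.21
  C | ~E = min(1, a+b) on (0.47, 0.21) = 0.68
  E & C = max(0, a+b−1) on (0.79, 0.47) = 0.26
  (C | ~E) | (E & C) = min(1, a+b) on (0.68, 0.26) = 0.94
  → value = 0.9400
|0.4700 − 0.9400| = 0.470

0.470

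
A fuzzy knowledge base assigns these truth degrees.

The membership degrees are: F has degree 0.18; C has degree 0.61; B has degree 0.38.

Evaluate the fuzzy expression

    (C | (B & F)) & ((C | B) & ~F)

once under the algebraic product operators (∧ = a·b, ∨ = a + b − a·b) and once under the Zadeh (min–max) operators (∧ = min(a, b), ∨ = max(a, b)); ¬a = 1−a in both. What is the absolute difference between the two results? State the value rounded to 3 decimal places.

0.214

Under algebraic product:
  B & F = a·b on (0.3800, 0.1800) = 0.0684
  C | (B & F) = a + b − a·b on (0.6100, 0.0684) = 0.6367
  C | B = a + b − a·b on (0.6100, 0.3800) = 0.7582
  ~F = 1 − 0.1800 = 0.8200
  (C | B) & ~F = a·b on (0.7582, 0.8200) = 0.6217
  (C | (B & F)) & ((C | B) & ~F) = a·b on (0.6367, 0.6217) = 0.3958
  → value = 0.3958
Under Zadeh (min–max):
  B & F = min(a, b) on (0.38, 0.18) = 0.18
  C | (B & F) = max(a, b) on (0.61, 0.18) = 0.61
  C | B = max(a, b) on (0.61, 0.38) = 0.61
  ~F = 1 − 0.18 = 0.82
  (C | B) & ~F = min(a, b) on (0.61, 0.82) = 0.61
  (C | (B & F)) & ((C | B) & ~F) = min(a, b) on (0.61, 0.61) = 0.61
  → value = 0.6100
|0.3958 − 0.6100| = 0.214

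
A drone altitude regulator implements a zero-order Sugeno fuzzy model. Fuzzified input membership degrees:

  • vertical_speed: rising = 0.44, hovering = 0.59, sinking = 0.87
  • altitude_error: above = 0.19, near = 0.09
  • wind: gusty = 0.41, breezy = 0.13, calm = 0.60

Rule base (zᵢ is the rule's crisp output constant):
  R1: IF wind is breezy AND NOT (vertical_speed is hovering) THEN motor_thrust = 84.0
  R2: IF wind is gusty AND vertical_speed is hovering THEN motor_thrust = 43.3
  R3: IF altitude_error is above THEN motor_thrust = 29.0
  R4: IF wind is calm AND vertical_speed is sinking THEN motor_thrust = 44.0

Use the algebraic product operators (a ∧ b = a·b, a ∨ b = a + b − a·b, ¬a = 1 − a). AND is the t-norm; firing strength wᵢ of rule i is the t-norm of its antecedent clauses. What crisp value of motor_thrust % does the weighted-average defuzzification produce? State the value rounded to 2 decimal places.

R1 (z=84.0): breezy=0.13, ¬hovering=1−0.59=0.41; AND[a·b] → w = 0.0533
R2 (z=43.3): gusty=0.41, hovering=0.59; AND[a·b] → w = 0.2419
R3 (z=29.0): above=0.19 → w = 0.1900
R4 (z=44.0): calm=0.60, sinking=0.87; AND[a·b] → w = 0.5220
Weighted average = (0.0533·84.0 + 0.2419·43.3 + 0.1900·29.0 + 0.5220·44.0) / (0.0533 + 0.2419 + 0.1900 + 0.5220)
  = 43.4295 / 1.0072 = 43.12

43.12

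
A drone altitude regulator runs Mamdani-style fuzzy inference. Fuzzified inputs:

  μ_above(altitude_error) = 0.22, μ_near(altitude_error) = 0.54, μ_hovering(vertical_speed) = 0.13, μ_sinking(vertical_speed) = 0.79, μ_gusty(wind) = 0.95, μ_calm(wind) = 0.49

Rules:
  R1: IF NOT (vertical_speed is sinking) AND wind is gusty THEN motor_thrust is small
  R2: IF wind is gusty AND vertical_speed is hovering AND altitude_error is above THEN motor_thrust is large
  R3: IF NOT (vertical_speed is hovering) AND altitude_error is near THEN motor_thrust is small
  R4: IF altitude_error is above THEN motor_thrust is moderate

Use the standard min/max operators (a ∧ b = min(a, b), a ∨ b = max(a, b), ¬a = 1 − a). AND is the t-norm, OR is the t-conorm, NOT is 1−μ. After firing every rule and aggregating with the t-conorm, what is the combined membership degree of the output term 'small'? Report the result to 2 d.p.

R1: ¬sinking=1−0.79=0.21, gusty=0.95; AND[min(a, b)] → w = 0.21
R2: gusty=0.95, hovering=0.13, above=0.22; AND[min(a, b)] → w = 0.13
R3: ¬hovering=1−0.13=0.87, near=0.54; AND[min(a, b)] → w = 0.54
R4: above=0.22 → w = 0.22
Rules with consequent 'small': {R1, R3} → strengths 0.21, 0.54
Aggregate via t-conorm [max(a, b)]: 0.54

0.54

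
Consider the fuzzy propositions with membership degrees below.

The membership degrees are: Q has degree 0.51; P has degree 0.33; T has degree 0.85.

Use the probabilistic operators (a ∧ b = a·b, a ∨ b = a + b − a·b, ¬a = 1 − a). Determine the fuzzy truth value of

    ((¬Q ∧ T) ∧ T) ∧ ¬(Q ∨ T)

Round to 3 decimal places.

¬Q = 1 − 0.5100 = 0.4900
¬Q ∧ T = a·b on (0.4900, 0.8500) = 0.4165
(¬Q ∧ T) ∧ T = a·b on (0.4165, 0.8500) = 0.3540
Q ∨ T = a + b − a·b on (0.5100, 0.8500) = 0.9265
¬(Q ∨ T) = 1 − 0.9265 = 0.0735
((¬Q ∧ T) ∧ T) ∧ ¬(Q ∨ T) = a·b on (0.3540, 0.0735) = 0.0260

0.026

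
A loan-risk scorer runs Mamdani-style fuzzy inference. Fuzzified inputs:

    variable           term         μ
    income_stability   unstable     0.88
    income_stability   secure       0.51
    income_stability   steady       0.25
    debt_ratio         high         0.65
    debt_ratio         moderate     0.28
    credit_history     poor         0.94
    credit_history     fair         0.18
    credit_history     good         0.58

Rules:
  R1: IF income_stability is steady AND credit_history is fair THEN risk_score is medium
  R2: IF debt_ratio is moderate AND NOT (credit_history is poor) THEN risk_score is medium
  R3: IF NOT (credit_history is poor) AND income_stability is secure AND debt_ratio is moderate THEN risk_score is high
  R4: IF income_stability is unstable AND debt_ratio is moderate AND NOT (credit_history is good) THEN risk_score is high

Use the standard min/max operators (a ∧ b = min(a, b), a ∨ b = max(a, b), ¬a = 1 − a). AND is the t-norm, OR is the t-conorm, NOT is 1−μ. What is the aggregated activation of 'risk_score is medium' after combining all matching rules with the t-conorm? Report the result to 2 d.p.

0.18

R1: steady=0.25, fair=0.18; AND[min(a, b)] → w = 0.18
R2: moderate=0.28, ¬poor=1−0.94=0.06; AND[min(a, b)] → w = 0.06
R3: ¬poor=1−0.94=0.06, secure=0.51, moderate=0.28; AND[min(a, b)] → w = 0.06
R4: unstable=0.88, moderate=0.28, ¬good=1−0.58=0.42; AND[min(a, b)] → w = 0.28
Rules with consequent 'medium': {R1, R2} → strengths 0.18, 0.06
Aggregate via t-conorm [max(a, b)]: 0.18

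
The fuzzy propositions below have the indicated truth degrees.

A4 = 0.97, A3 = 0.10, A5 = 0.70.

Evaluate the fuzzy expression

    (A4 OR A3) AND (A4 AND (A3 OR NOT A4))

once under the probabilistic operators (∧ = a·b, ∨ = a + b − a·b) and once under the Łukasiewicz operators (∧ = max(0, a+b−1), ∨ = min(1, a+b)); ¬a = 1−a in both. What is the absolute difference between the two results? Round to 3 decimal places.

0.020

Under probabilistic:
  A4 OR A3 = a + b − a·b on (0.9700, 0.1000) = 0.9730
  NOT A4 = 1 − 0.9700 = 0.0300
  A3 OR NOT A4 = a + b − a·b on (0.1000, 0.0300) = 0.1270
  A4 AND (A3 OR NOT A4) = a·b on (0.9700, 0.1270) = 0.1232
  (A4 OR A3) AND (A4 AND (A3 OR NOT A4)) = a·b on (0.9730, 0.1232) = 0.1199
  → value = 0.1199
Under Łukasiewicz:
  A4 OR A3 = min(1, a+b) on (0.97, 0.10) = 1.00
  NOT A4 = 1 − 0.97 = 0.03
  A3 OR NOT A4 = min(1, a+b) on (0.10, 0.03) = 0.13
  A4 AND (A3 OR NOT A4) = max(0, a+b−1) on (0.97, 0.13) = 0.10
  (A4 OR A3) AND (A4 AND (A3 OR NOT A4)) = max(0, a+b−1) on (1.00, 0.10) = 0.10
  → value = 0.1000
|0.1199 − 0.1000| = 0.020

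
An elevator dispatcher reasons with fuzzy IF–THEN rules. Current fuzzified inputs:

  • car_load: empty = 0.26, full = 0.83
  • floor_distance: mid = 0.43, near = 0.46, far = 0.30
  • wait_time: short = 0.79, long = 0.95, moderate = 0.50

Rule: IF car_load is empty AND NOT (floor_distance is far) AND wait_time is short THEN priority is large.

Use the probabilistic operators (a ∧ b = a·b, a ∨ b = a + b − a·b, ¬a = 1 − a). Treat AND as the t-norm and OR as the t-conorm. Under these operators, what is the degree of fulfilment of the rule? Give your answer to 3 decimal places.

0.144

firing strength: empty=0.26, ¬far=1−0.30=0.70, short=0.79; AND[a·b] → w = 0.1438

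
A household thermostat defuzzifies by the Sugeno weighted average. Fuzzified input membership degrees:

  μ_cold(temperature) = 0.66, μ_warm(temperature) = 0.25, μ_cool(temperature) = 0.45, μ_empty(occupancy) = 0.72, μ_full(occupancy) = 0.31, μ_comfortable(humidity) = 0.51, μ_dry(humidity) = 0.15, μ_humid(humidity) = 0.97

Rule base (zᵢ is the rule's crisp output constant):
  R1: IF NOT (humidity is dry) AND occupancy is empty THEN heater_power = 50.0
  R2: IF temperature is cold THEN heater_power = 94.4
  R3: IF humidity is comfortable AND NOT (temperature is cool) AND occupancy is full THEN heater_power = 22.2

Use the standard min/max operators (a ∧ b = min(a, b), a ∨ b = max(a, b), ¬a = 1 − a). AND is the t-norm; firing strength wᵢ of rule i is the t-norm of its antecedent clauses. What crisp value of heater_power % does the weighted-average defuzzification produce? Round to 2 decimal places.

62.24

R1 (z=50.0): ¬dry=1−0.15=0.85, empty=0.72; AND[min(a, b)] → w = 0.72
R2 (z=94.4): cold=0.66 → w = 0.66
R3 (z=22.2): comfortable=0.51, ¬cool=1−0.45=0.55, full=0.31; AND[min(a, b)] → w = 0.31
Weighted average = (0.72·50.0 + 0.66·94.4 + 0.31·22.2) / (0.72 + 0.66 + 0.31)
  = 105.1860 / 1.6900 = 62.24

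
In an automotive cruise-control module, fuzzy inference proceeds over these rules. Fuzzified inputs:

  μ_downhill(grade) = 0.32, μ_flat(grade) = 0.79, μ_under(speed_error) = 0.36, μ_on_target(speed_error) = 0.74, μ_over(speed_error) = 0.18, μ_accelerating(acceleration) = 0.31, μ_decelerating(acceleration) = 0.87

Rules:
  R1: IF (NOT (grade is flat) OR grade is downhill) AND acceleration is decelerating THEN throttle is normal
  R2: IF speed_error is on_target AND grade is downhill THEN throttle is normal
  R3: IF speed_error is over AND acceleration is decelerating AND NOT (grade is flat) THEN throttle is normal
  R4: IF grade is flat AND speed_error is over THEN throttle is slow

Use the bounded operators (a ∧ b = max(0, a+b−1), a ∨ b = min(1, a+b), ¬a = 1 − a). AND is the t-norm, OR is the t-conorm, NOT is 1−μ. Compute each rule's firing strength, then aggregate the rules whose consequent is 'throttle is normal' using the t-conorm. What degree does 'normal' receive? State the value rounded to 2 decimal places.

0.46

R1: (¬flat=1−0.79=0.21 OR downhill=0.32) = 0.53; AND[max(0, a+b−1)] with decelerating=0.87 → w = 0.40
R2: on_target=0.74, downhill=0.32; AND[max(0, a+b−1)] → w = 0.06
R3: over=0.18, decelerating=0.87, ¬flat=1−0.79=0.21; AND[max(0, a+b−1)] → w = 0.00
R4: flat=0.79, over=0.18; AND[max(0, a+b−1)] → w = 0.00
Rules with consequent 'normal': {R1, R2, R3} → strengths 0.40, 0.06, 0.00
Aggregate via t-conorm [min(1, a+b)]: 0.46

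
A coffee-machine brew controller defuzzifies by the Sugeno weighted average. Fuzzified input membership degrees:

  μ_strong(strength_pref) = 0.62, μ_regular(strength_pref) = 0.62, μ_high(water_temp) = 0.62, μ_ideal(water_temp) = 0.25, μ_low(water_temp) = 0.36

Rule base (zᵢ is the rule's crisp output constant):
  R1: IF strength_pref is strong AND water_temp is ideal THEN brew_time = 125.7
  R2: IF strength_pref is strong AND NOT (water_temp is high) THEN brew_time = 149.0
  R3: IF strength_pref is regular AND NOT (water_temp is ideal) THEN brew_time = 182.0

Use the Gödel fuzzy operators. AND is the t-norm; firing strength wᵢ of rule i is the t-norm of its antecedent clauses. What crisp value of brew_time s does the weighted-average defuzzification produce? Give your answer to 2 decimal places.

160.71

R1 (z=125.7): strong=0.62, ideal=0.25; AND[min(a, b)] → w = 0.25
R2 (z=149.0): strong=0.62, ¬high=1−0.62=0.38; AND[min(a, b)] → w = 0.38
R3 (z=182.0): regular=0.62, ¬ideal=1−0.25=0.75; AND[min(a, b)] → w = 0.62
Weighted average = (0.25·125.7 + 0.38·149.0 + 0.62·182.0) / (0.25 + 0.38 + 0.62)
  = 200.8850 / 1.2500 = 160.71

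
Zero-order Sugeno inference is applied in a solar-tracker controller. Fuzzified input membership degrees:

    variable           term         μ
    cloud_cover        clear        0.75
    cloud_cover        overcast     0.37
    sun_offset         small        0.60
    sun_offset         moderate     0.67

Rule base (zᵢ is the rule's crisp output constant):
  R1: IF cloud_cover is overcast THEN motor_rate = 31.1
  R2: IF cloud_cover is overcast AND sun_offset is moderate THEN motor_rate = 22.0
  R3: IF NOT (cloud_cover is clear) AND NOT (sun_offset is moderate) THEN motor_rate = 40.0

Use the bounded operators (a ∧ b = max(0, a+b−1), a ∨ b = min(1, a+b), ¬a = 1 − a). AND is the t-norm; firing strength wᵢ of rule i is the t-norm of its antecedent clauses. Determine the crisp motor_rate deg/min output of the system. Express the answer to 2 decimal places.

R1 (z=31.1): overcast=0.37 → w = 0.37
R2 (z=22.0): overcast=0.37, moderate=0.67; AND[max(0, a+b−1)] → w = 0.04
R3 (z=40.0): ¬clear=1−0.75=0.25, ¬moderate=1−0.67=0.33; AND[max(0, a+b−1)] → w = 0.00
Weighted average = (0.37·31.1 + 0.04·22.0 + 0.00·40.0) / (0.37 + 0.04 + 0.00)
  = 12.3870 / 0.4100 = 30.21

30.21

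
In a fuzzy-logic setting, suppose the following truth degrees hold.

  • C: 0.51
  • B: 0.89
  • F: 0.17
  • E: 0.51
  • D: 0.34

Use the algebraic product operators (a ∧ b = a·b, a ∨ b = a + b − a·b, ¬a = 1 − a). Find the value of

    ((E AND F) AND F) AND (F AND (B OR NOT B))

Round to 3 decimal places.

0.002

E AND F = a·b on (0.5100, 0.1700) = 0.0867
(E AND F) AND F = a·b on (0.0867, 0.1700) = 0.0147
NOT B = 1 − 0.8900 = 0.1100
B OR NOT B = a + b − a·b on (0.8900, 0.1100) = 0.9021
F AND (B OR NOT B) = a·b on (0.1700, 0.9021) = 0.1534
((E AND F) AND F) AND (F AND (B OR NOT B)) = a·b on (0.0147, 0.1534) = 0.0023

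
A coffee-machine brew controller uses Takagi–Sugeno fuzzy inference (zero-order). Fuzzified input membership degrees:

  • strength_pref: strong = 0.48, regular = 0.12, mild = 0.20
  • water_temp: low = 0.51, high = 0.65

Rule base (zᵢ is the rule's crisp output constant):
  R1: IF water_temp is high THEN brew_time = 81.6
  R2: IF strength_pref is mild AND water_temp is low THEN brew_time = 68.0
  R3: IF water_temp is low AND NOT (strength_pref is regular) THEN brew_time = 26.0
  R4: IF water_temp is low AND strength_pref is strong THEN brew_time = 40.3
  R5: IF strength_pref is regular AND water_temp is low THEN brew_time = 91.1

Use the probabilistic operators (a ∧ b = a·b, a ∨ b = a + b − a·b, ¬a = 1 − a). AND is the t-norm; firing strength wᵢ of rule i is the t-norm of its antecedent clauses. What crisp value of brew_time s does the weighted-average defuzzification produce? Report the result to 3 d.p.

57.795

R1 (z=81.6): high=0.65 → w = 0.6500
R2 (z=68.0): mild=0.20, low=0.51; AND[a·b] → w = 0.1020
R3 (z=26.0): low=0.51, ¬regular=1−0.12=0.88; AND[a·b] → w = 0.4488
R4 (z=40.3): low=0.51, strong=0.48; AND[a·b] → w = 0.2448
R5 (z=91.1): regular=0.12, low=0.51; AND[a·b] → w = 0.0612
Weighted average = (0.6500·81.6 + 0.1020·68.0 + 0.4488·26.0 + 0.2448·40.3 + 0.0612·91.1) / (0.6500 + 0.1020 + 0.4488 + 0.2448 + 0.0612)
  = 87.0856 / 1.5068 = 57.795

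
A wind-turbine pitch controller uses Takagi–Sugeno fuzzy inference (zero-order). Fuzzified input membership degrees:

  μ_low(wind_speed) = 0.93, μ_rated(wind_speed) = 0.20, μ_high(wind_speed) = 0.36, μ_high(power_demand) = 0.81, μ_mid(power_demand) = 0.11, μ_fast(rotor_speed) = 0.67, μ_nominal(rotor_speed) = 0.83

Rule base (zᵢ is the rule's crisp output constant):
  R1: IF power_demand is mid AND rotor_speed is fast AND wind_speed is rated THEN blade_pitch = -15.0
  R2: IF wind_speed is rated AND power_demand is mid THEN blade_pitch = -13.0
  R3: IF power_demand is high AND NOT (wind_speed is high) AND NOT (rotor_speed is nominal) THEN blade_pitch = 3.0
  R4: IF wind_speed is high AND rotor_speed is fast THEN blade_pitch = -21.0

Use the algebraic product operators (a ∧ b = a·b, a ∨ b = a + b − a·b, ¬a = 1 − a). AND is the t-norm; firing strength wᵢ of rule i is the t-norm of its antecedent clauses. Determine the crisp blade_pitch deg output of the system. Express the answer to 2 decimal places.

R1 (z=-15.0): mid=0.11, fast=0.67, rated=0.20; AND[a·b] → w = 0.0147
R2 (z=-13.0): rated=0.20, mid=0.11; AND[a·b] → w = 0.0220
R3 (z=3.0): high=0.81, ¬high=1−0.36=0.64, ¬nominal=1−0.83=0.17; AND[a·b] → w = 0.0881
R4 (z=-21.0): high=0.36, fast=0.67; AND[a·b] → w = 0.2412
Weighted average = (0.0147·-15.0 + 0.0220·-13.0 + 0.0881·3.0 + 0.2412·-21.0) / (0.0147 + 0.0220 + 0.0881 + 0.2412)
  = -5.3079 / 0.3661 = -14.50

-14.50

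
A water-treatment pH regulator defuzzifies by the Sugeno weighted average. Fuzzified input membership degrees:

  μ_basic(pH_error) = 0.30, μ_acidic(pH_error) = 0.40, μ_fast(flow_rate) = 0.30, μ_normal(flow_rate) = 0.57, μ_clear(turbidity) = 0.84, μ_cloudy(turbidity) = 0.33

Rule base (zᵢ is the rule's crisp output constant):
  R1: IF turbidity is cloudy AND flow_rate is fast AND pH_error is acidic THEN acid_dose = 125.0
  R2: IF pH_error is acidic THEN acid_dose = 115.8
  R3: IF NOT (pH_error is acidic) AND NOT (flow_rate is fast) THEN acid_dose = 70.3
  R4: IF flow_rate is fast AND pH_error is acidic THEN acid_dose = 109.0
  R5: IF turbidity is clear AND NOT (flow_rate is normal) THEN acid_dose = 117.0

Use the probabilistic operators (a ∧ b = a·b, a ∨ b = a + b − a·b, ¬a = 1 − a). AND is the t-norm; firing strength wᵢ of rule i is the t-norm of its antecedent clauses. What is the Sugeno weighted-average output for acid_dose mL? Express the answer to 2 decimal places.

R1 (z=125.0): cloudy=0.33, fast=0.30, acidic=0.40; AND[a·b] → w = 0.0396
R2 (z=115.8): acidic=0.40 → w = 0.4000
R3 (z=70.3): ¬acidic=1−0.40=0.60, ¬fast=1−0.30=0.70; AND[a·b] → w = 0.4200
R4 (z=109.0): fast=0.30, acidic=0.40; AND[a·b] → w = 0.1200
R5 (z=117.0): clear=0.84, ¬normal=1−0.57=0.43; AND[a·b] → w = 0.3612
Weighted average = (0.0396·125.0 + 0.4000·115.8 + 0.4200·70.3 + 0.1200·109.0 + 0.3612·117.0) / (0.0396 + 0.4000 + 0.4200 + 0.1200 + 0.3612)
  = 136.1364 / 1.3408 = 101.53

101.53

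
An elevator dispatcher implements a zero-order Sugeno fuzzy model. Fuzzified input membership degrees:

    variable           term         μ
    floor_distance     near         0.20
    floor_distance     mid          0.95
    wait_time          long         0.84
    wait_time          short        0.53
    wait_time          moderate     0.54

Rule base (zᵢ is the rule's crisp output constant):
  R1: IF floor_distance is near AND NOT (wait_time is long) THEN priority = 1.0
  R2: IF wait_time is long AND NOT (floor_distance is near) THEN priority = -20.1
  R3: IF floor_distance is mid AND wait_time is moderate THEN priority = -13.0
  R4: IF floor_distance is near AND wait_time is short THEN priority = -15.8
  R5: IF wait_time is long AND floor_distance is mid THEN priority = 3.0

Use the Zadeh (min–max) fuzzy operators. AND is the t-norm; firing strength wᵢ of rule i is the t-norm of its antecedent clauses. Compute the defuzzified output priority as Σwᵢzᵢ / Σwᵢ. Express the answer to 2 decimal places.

-9.28

R1 (z=1.0): near=0.20, ¬long=1−0.84=0.16; AND[min(a, b)] → w = 0.16
R2 (z=-20.1): long=0.84, ¬near=1−0.20=0.80; AND[min(a, b)] → w = 0.80
R3 (z=-13.0): mid=0.95, moderate=0.54; AND[min(a, b)] → w = 0.54
R4 (z=-15.8): near=0.20, short=0.53; AND[min(a, b)] → w = 0.20
R5 (z=3.0): long=0.84, mid=0.95; AND[min(a, b)] → w = 0.84
Weighted average = (0.16·1.0 + 0.80·-20.1 + 0.54·-13.0 + 0.20·-15.8 + 0.84·3.0) / (0.16 + 0.80 + 0.54 + 0.20 + 0.84)
  = -23.5800 / 2.5400 = -9.28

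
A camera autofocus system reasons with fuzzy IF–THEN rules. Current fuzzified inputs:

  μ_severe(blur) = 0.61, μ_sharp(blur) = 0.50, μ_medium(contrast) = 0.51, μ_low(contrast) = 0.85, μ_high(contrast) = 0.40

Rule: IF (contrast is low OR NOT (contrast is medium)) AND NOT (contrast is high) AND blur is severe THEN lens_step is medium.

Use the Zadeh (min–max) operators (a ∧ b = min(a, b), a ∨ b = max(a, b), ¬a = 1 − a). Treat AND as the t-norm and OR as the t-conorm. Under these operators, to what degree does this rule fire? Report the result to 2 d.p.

0.60

firing strength: (low=0.85 OR ¬medium=1−0.51=0.49) = 0.85; AND[min(a, b)] with ¬high=1−0.40=0.60, severe=0.61 → w = 0.60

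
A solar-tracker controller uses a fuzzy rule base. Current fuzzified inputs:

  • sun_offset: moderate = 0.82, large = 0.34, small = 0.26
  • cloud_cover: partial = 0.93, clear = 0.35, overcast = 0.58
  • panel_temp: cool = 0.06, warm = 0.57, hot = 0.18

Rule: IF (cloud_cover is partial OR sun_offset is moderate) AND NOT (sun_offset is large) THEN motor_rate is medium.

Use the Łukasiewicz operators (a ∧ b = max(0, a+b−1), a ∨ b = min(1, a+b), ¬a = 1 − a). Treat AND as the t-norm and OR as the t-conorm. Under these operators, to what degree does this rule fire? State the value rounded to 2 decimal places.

0.66

firing strength: (partial=0.93 OR moderate=0.82) = 1.00; AND[max(0, a+b−1)] with ¬large=1−0.34=0.66 → w = 0.66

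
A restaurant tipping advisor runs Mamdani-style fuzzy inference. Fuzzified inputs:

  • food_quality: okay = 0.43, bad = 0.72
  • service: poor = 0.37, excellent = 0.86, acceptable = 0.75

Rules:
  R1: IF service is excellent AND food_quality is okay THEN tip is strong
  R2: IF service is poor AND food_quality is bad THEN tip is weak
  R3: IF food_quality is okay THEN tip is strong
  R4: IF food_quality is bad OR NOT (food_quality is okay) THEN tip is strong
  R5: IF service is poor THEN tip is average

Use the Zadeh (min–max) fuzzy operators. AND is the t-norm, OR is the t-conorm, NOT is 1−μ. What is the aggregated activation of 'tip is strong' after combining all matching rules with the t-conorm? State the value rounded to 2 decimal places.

R1: excellent=0.86, okay=0.43; AND[min(a, b)] → w = 0.43
R2: poor=0.37, bad=0.72; AND[min(a, b)] → w = 0.37
R3: okay=0.43 → w = 0.43
R4: bad=0.72, ¬okay=1−0.43=0.57; OR[max(a, b)] → w = 0.72
R5: poor=0.37 → w = 0.37
Rules with consequent 'strong': {R1, R3, R4} → strengths 0.43, 0.43, 0.72
Aggregate via t-conorm [max(a, b)]: 0.72

0.72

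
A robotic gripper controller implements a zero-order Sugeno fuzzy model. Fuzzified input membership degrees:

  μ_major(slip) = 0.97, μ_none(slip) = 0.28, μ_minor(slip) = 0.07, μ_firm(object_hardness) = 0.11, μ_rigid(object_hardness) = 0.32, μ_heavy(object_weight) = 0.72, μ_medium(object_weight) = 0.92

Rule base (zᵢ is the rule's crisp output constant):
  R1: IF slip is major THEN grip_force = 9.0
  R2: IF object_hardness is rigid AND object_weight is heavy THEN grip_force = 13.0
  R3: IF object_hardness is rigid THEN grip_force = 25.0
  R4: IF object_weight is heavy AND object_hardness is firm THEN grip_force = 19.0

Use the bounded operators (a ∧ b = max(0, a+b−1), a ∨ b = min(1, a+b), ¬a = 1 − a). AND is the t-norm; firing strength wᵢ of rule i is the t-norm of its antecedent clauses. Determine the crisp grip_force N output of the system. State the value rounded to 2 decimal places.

12.97

R1 (z=9.0): major=0.97 → w = 0.97
R2 (z=13.0): rigid=0.32, heavy=0.72; AND[max(0, a+b−1)] → w = 0.04
R3 (z=25.0): rigid=0.32 → w = 0.32
R4 (z=19.0): heavy=0.72, firm=0.11; AND[max(0, a+b−1)] → w = 0.00
Weighted average = (0.97·9.0 + 0.04·13.0 + 0.32·25.0 + 0.00·19.0) / (0.97 + 0.04 + 0.32 + 0.00)
  = 17.2500 / 1.3300 = 12.97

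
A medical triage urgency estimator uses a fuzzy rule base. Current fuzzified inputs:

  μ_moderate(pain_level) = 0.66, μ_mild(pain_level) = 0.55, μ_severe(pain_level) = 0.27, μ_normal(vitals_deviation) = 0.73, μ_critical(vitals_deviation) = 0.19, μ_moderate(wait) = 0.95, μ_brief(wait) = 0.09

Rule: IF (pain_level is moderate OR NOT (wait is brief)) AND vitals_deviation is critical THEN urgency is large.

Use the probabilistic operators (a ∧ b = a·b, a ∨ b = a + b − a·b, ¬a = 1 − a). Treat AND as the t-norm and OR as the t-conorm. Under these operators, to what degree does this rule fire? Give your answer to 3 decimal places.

firing strength: (moderate=0.66 OR ¬brief=1−0.09=0.91) = 0.9694; AND[a·b] with critical=0.19 → w = 0.1842

0.184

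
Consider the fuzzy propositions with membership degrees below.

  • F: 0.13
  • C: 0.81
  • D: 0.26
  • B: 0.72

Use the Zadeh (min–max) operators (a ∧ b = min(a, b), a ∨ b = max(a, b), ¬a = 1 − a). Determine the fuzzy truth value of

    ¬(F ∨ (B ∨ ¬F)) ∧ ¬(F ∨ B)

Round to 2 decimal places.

0.13

¬F = 1 − 0.13 = 0.87
B ∨ ¬F = max(a, b) on (0.72, 0.87) = 0.87
F ∨ (B ∨ ¬F) = max(a, b) on (0.13, 0.87) = 0.87
¬(F ∨ (B ∨ ¬F)) = 1 − 0.87 = 0.13
F ∨ B = max(a, b) on (0.13, 0.72) = 0.72
¬(F ∨ B) = 1 − 0.72 = 0.28
¬(F ∨ (B ∨ ¬F)) ∧ ¬(F ∨ B) = min(a, b) on (0.13, 0.28) = 0.13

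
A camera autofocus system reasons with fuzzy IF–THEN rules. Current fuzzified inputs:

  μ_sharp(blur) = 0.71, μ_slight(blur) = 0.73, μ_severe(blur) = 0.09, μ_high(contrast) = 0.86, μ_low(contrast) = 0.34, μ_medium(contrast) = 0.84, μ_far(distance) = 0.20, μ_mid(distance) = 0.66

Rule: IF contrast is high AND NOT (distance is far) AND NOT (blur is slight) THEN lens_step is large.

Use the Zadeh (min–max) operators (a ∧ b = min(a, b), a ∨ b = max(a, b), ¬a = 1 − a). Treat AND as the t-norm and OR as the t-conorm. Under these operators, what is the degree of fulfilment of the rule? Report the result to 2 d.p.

firing strength: high=0.86, ¬far=1−0.20=0.80, ¬slight=1−0.73=0.27; AND[min(a, b)] → w = 0.27

0.27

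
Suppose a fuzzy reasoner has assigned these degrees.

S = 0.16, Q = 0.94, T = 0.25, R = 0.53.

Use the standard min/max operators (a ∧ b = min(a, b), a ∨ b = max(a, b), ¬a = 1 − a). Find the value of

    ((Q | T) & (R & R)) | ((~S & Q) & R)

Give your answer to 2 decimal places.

0.53

Q | T = max(a, b) on (0.94, 0.25) = 0.94
R & R = min(a, b) on (0.53, 0.53) = 0.53
(Q | T) & (R & R) = min(a, b) on (0.94, 0.53) = 0.53
~S = 1 − 0.16 = 0.84
~S & Q = min(a, b) on (0.84, 0.94) = 0.84
(~S & Q) & R = min(a, b) on (0.84, 0.53) = 0.53
((Q | T) & (R & R)) | ((~S & Q) & R) = max(a, b) on (0.53, 0.53) = 0.53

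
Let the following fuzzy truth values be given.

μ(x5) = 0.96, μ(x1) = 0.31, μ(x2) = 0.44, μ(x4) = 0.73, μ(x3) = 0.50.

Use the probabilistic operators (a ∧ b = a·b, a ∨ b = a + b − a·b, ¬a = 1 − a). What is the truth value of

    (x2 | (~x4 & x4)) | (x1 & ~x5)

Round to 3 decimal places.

0.556

~x4 = 1 − 0.7300 = 0.2700
~x4 & x4 = a·b on (0.2700, 0.7300) = 0.1971
x2 | (~x4 & x4) = a + b − a·b on (0.4400, 0.1971) = 0.5504
~x5 = 1 − 0.9600 = 0.0400
x1 & ~x5 = a·b on (0.3100, 0.0400) = 0.0124
(x2 | (~x4 & x4)) | (x1 & ~x5) = a + b − a·b on (0.5504, 0.0124) = 0.5560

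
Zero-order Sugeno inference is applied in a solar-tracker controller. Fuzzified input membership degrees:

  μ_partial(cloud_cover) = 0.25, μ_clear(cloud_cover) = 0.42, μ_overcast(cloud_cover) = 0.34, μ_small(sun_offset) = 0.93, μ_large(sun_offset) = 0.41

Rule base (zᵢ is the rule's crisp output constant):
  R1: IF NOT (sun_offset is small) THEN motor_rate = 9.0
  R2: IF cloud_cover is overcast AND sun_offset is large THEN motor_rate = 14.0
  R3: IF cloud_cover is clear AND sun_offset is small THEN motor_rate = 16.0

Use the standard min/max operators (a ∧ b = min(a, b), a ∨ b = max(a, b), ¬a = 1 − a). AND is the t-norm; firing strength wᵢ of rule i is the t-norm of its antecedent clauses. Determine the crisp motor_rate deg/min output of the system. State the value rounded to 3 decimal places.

14.590

R1 (z=9.0): ¬small=1−0.93=0.07 → w = 0.07
R2 (z=14.0): overcast=0.34, large=0.41; AND[min(a, b)] → w = 0.34
R3 (z=16.0): clear=0.42, small=0.93; AND[min(a, b)] → w = 0.42
Weighted average = (0.07·9.0 + 0.34·14.0 + 0.42·16.0) / (0.07 + 0.34 + 0.42)
  = 12.1100 / 0.8300 = 14.590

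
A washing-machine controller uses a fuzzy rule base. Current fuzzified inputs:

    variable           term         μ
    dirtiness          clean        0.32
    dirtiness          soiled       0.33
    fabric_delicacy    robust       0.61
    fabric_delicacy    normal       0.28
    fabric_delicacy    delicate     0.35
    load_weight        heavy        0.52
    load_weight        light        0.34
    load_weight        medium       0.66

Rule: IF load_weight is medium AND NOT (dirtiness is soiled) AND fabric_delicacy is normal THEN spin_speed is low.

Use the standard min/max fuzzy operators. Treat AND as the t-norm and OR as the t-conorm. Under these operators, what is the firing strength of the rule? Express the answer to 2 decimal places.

firing strength: medium=0.66, ¬soiled=1−0.33=0.67, normal=0.28; AND[min(a, b)] → w = 0.28

0.28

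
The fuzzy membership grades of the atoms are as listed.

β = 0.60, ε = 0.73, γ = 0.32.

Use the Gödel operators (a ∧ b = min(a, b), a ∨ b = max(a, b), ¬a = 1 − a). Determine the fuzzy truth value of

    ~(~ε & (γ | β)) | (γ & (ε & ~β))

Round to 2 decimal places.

~ε = 1 − 0.73 = 0.27
γ | β = max(a, b) on (0.32, 0.60) = 0.60
~ε & (γ | β) = min(a, b) on (0.27, 0.60) = 0.27
~(~ε & (γ | β)) = 1 − 0.27 = 0.73
~β = 1 − 0.60 = 0.40
ε & ~β = min(a, b) on (0.73, 0.40) = 0.40
γ & (ε & ~β) = min(a, b) on (0.32, 0.40) = 0.32
~(~ε & (γ | β)) | (γ & (ε & ~β)) = max(a, b) on (0.73, 0.32) = 0.73

0.73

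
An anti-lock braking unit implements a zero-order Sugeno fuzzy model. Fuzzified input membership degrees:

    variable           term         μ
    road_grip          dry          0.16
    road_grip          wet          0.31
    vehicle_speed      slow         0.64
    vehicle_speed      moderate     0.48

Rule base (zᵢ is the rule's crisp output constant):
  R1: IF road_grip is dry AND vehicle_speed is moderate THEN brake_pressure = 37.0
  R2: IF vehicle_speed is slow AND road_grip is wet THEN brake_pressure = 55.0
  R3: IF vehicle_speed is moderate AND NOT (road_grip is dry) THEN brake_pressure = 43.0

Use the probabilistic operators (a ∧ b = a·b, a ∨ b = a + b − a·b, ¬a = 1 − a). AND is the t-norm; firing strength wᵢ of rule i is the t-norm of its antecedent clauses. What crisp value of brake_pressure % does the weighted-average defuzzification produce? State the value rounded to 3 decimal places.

R1 (z=37.0): dry=0.16, moderate=0.48; AND[a·b] → w = 0.0768
R2 (z=55.0): slow=0.64, wet=0.31; AND[a·b] → w = 0.1984
R3 (z=43.0): moderate=0.48, ¬dry=1−0.16=0.84; AND[a·b] → w = 0.4032
Weighted average = (0.0768·37.0 + 0.1984·55.0 + 0.4032·43.0) / (0.0768 + 0.1984 + 0.4032)
  = 31.0912 / 0.6784 = 45.830

45.830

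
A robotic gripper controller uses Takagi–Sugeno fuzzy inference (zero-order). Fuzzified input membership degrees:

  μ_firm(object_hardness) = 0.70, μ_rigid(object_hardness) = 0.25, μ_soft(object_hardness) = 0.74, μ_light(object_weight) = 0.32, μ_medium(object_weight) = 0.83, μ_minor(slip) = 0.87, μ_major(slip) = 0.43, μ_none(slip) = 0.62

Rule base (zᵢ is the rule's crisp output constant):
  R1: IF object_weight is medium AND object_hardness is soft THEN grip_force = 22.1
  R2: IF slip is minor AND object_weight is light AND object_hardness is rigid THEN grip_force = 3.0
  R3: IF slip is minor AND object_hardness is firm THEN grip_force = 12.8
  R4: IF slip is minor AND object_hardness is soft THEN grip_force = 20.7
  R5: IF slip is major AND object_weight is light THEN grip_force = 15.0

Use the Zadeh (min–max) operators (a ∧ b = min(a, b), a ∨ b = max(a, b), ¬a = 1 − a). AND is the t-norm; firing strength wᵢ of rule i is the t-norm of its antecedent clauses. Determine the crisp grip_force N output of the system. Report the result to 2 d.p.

R1 (z=22.1): medium=0.83, soft=0.74; AND[min(a, b)] → w = 0.74
R2 (z=3.0): minor=0.87, light=0.32, rigid=0.25; AND[min(a, b)] → w = 0.25
R3 (z=12.8): minor=0.87, firm=0.70; AND[min(a, b)] → w = 0.70
R4 (z=20.7): minor=0.87, soft=0.74; AND[min(a, b)] → w = 0.74
R5 (z=15.0): major=0.43, light=0.32; AND[min(a, b)] → w = 0.32
Weighted average = (0.74·22.1 + 0.25·3.0 + 0.70·12.8 + 0.74·20.7 + 0.32·15.0) / (0.74 + 0.25 + 0.70 + 0.74 + 0.32)
  = 46.1820 / 2.7500 = 16.79

16.79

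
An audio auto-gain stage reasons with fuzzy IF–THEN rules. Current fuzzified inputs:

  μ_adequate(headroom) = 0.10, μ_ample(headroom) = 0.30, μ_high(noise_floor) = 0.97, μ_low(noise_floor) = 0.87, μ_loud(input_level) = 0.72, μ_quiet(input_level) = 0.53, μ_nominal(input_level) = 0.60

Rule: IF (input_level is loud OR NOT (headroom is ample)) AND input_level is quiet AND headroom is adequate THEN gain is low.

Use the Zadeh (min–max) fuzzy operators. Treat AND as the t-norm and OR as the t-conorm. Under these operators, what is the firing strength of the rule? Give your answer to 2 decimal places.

firing strength: (loud=0.72 OR ¬ample=1−0.30=0.70) = 0.72; AND[min(a, b)] with quiet=0.53, adequate=0.10 → w = 0.10

0.10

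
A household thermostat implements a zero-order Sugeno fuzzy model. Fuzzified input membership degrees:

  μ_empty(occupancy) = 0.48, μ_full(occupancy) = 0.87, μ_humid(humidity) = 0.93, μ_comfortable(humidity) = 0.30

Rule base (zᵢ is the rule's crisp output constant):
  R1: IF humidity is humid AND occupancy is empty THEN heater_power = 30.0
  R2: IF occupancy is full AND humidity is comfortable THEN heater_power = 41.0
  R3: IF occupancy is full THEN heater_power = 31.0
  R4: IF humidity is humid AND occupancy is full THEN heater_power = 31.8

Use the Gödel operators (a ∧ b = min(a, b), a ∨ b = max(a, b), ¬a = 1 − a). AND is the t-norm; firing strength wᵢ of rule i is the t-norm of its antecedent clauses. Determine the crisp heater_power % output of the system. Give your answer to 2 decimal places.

32.28

R1 (z=30.0): humid=0.93, empty=0.48; AND[min(a, b)] → w = 0.48
R2 (z=41.0): full=0.87, comfortable=0.30; AND[min(a, b)] → w = 0.30
R3 (z=31.0): full=0.87 → w = 0.87
R4 (z=31.8): humid=0.93, full=0.87; AND[min(a, b)] → w = 0.87
Weighted average = (0.48·30.0 + 0.30·41.0 + 0.87·31.0 + 0.87·31.8) / (0.48 + 0.30 + 0.87 + 0.87)
  = 81.3360 / 2.5200 = 32.28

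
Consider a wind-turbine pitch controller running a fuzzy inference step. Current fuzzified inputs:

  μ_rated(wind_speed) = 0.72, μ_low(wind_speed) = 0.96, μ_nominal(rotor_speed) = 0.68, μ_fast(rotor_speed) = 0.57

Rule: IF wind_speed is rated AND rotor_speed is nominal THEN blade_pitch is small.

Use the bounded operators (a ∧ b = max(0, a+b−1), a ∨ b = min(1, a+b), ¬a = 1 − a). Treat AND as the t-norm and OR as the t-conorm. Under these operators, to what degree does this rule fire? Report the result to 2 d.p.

firing strength: rated=0.72, nominal=0.68; AND[max(0, a+b−1)] → w = 0.40

0.40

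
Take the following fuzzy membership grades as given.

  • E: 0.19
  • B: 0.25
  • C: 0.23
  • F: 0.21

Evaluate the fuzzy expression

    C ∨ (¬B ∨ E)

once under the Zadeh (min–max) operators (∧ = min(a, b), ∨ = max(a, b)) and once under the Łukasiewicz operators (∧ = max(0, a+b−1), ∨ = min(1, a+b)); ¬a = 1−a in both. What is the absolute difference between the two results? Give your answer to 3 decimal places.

0.250

Under Zadeh (min–max):
  ¬B = 1 − 0.25 = 0.75
  ¬B ∨ E = max(a, b) on (0.75, 0.19) = 0.75
  C ∨ (¬B ∨ E) = max(a, b) on (0.23, 0.75) = 0.75
  → value = 0.7500
Under Łukasiewicz:
  ¬B = 1 − 0.25 = 0.75
  ¬B ∨ E = min(1, a+b) on (0.75, 0.19) = 0.94
  C ∨ (¬B ∨ E) = min(1, a+b) on (0.23, 0.94) = 1.00
  → value = 1.0000
|0.7500 − 1.0000| = 0.250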